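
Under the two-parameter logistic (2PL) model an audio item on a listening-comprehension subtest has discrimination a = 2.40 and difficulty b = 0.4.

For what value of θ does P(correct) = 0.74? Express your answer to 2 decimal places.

P(θ) = 1 / (1 + exp(−a(θ − b)))
logit = ln(0.7400/0.2600) = 1.0460
θ = b + logit/(a) = 0.4 + 1.0460/2.4000 = 0.8358

0.84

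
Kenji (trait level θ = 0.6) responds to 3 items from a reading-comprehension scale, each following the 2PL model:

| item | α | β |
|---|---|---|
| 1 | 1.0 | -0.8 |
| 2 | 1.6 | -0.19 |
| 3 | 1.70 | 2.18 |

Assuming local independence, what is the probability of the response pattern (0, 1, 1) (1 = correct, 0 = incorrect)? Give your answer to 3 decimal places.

0.010

P(θ) = 1 / (1 + exp(−α(θ − β)))
P_1 = 1/(1+e^{-1.4000}) = 0.8022
P_2 = 1/(1+e^{-1.2640}) = 0.7797
P_3 = 1/(1+e^{2.6860}) = 0.0638
L = (1−P_1) × P_2 × P_3 = 0.1978 × 0.7797 × 0.0638 = 0.00984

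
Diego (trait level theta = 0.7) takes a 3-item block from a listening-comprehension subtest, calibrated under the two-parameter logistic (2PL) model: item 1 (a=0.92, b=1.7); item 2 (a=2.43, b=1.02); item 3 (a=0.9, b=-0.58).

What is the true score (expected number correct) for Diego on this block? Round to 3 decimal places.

P(theta) = 1 / (1 + exp(−a(theta − b)))
P_1 = 1/(1+e^{0.9200}) = 0.2850
P_2 = 1/(1+e^{0.7776}) = 0.3148
P_3 = 1/(1+e^{-1.1520}) = 0.7599
E[score] = 0.2850 + 0.3148 + 0.7599 = 1.3597

1.360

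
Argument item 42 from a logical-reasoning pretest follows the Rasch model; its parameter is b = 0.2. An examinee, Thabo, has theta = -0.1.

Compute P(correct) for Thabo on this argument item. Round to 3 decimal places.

0.426

P(theta) = 1 / (1 + exp(−(theta − b)))
Exponent: (-0.1 − 0.2) = -0.3000
1/(1 + e^{0.3000}) = 0.4256
P = 0.4256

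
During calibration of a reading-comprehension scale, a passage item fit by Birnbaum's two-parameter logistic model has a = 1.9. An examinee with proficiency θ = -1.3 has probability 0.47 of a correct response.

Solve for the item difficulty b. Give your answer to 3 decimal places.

-1.237

P(θ) = 1 / (1 + exp(−a(θ − b)))
logit(0.47) = ln(0.47/0.53) = -0.1201
b = θ − logit/(a) = -1.3 − (-0.1201)/1.9000 = -1.2368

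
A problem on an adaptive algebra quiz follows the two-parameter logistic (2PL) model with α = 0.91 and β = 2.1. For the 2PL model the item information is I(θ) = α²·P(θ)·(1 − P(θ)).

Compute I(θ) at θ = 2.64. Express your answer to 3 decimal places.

P = 1/(1+e^{-0.4914}) = 0.6204
P(1−P) = 0.6204 × 0.3796 = 0.2355
I = α² × P(1−P) = 0.91² × 0.2355 = 0.19501

0.195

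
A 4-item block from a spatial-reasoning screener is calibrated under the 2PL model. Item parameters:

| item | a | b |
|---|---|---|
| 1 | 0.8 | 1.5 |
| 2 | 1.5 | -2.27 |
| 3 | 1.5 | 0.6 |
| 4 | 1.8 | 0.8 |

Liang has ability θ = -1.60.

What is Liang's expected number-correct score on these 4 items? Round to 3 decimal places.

P(θ) = 1 / (1 + exp(−a(θ − b)))
P_1 = 1/(1+e^{2.4800}) = 0.0773
P_2 = 1/(1+e^{-1.0050}) = 0.7320
P_3 = 1/(1+e^{3.3000}) = 0.0356
P_4 = 1/(1+e^{4.3200}) = 0.0131
E[score] = 0.0773 + 0.7320 + 0.0356 + 0.0131 = 0.8580

0.858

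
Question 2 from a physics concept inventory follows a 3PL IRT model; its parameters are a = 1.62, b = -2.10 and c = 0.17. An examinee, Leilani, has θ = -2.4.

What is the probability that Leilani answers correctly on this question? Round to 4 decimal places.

0.4861

P(θ) = c + (1 − c) · 1 / (1 + exp(−a(θ − b)))
Exponent: 1.62 × (-2.4 − (-2.10)) = -0.4860
1/(1 + e^{0.4860}) = 0.3808
P = 0.17 + 0.83 × 0.3808 = 0.4861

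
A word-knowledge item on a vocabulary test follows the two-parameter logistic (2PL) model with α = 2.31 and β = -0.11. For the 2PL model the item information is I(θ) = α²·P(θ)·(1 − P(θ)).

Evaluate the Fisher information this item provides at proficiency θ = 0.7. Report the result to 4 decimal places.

0.6169

P = 1/(1+e^{-1.8711}) = 0.8666
P(1−P) = 0.8666 × 0.1334 = 0.1156
I = α² × P(1−P) = 2.31² × 0.1156 = 0.61693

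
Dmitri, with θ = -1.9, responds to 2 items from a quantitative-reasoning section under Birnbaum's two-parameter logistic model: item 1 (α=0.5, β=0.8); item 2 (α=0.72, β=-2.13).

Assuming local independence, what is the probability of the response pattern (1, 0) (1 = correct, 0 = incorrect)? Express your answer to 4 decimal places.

0.0944

P(θ) = 1 / (1 + exp(−α(θ − β)))
P_1 = 1/(1+e^{1.3500}) = 0.2059
P_2 = 1/(1+e^{-0.1656}) = 0.5413
L = P_1 × (1−P_2) = 0.2059 × 0.4587 = 0.09443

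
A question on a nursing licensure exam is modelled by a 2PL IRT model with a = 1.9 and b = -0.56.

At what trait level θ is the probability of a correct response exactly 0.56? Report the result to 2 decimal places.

-0.43

P(θ) = 1 / (1 + exp(−a(θ − b)))
logit = ln(0.5600/0.4400) = 0.2412
θ = b + logit/(a) = -0.56 + 0.2412/1.9000 = -0.4331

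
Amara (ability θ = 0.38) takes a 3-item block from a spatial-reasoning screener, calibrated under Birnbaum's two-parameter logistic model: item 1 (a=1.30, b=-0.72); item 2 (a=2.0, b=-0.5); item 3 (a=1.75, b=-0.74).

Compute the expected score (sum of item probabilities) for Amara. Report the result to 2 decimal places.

2.54

P(θ) = 1 / (1 + exp(−a(θ − b)))
P_1 = 1/(1+e^{-1.4300}) = 0.8069
P_2 = 1/(1+e^{-1.7600}) = 0.8532
P_3 = 1/(1+e^{-1.9600}) = 0.8765
E[score] = 0.8069 + 0.8532 + 0.8765 = 2.5366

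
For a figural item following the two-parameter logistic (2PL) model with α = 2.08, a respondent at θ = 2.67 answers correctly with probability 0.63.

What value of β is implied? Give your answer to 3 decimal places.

2.414

P(θ) = 1 / (1 + exp(−α(θ − β)))
logit(0.63) = ln(0.63/0.37) = 0.5322
β = θ − logit/(α) = 2.67 − 0.5322/2.0800 = 2.4141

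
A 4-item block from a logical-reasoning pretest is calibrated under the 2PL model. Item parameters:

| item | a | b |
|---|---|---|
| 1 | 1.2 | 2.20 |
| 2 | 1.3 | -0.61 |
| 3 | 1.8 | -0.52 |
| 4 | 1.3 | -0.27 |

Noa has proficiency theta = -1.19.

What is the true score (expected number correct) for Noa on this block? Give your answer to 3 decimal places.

P(theta) = 1 / (1 + exp(−a(theta − b)))
P_1 = 1/(1+e^{4.0680}) = 0.0168
P_2 = 1/(1+e^{0.7540}) = 0.3200
P_3 = 1/(1+e^{1.2060}) = 0.2304
P_4 = 1/(1+e^{1.1960}) = 0.2322
E[score] = 0.0168 + 0.3200 + 0.2304 + 0.2322 = 0.7994

0.799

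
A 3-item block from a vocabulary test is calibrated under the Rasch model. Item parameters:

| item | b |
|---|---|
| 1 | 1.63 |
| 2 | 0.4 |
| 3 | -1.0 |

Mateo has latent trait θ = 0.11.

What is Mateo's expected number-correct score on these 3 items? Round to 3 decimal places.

1.360

P(θ) = 1 / (1 + exp(−(θ − b)))
P_1 = 1/(1+e^{1.5200}) = 0.1795
P_2 = 1/(1+e^{0.2900}) = 0.4280
P_3 = 1/(1+e^{-1.1100}) = 0.7521
E[score] = 0.1795 + 0.4280 + 0.7521 = 1.3596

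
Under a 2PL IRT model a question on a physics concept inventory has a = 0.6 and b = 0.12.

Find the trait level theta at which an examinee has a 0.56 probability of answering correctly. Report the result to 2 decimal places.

P(theta) = 1 / (1 + exp(−a(theta − b)))
logit = ln(0.5600/0.4400) = 0.2412
theta = b + logit/(a) = 0.12 + 0.2412/0.6000 = 0.5219

0.52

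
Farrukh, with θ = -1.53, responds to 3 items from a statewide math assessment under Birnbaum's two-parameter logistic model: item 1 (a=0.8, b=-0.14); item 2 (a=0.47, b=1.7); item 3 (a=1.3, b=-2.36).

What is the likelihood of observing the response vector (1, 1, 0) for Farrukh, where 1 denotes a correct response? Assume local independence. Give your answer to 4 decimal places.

0.0113

P(θ) = 1 / (1 + exp(−a(θ − b)))
P_1 = 1/(1+e^{1.1120}) = 0.2475
P_2 = 1/(1+e^{1.5181}) = 0.1797
P_3 = 1/(1+e^{-1.0790}) = 0.7463
L = P_1 × P_2 × (1−P_3) = 0.2475 × 0.1797 × 0.2537 = 0.01129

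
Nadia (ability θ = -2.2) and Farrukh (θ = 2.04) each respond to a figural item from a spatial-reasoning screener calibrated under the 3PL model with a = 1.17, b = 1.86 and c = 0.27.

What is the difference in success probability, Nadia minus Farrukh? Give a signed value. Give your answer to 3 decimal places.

P(θ) = c + (1 − c) · 1 / (1 + exp(−a(θ − b)))
P(Nadia) = 0.2763  [exponent -4.7502]
P(Farrukh) = 0.6733  [exponent 0.2106]
Difference = 0.2763 − 0.6733 = -0.3970

-0.397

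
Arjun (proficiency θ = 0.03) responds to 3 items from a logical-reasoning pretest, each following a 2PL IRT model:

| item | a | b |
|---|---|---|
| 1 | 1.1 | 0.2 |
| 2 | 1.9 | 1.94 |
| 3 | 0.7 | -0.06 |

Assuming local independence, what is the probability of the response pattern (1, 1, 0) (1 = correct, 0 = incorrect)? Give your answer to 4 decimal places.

P(θ) = 1 / (1 + exp(−a(θ − b)))
P_1 = 1/(1+e^{0.1870}) = 0.4534
P_2 = 1/(1+e^{3.6290}) = 0.0259
P_3 = 1/(1+e^{-0.0630}) = 0.5157
L = P_1 × P_2 × (1−P_3) = 0.4534 × 0.0259 × 0.4843 = 0.00568

0.0057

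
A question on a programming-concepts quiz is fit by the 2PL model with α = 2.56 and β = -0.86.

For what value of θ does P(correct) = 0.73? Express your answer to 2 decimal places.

P(θ) = 1 / (1 + exp(−α(θ − β)))
logit = ln(0.7300/0.2700) = 0.9946
θ = β + logit/(α) = -0.86 + 0.9946/2.5600 = -0.4715

-0.47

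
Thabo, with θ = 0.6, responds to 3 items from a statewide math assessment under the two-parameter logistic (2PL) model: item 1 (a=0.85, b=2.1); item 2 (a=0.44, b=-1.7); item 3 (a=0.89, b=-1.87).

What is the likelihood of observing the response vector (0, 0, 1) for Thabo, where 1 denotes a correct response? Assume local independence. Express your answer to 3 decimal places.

0.188

P(θ) = 1 / (1 + exp(−a(θ − b)))
P_1 = 1/(1+e^{1.2750}) = 0.2184
P_2 = 1/(1+e^{-1.0120}) = 0.7334
P_3 = 1/(1+e^{-2.1983}) = 0.9001
L = (1−P_1) × (1−P_2) × P_3 = 0.7816 × 0.2666 × 0.9001 = 0.18755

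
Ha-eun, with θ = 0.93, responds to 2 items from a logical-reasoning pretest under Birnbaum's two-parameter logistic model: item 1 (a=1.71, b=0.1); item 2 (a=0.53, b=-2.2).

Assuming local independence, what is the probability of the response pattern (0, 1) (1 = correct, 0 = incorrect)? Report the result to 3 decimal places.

0.164

P(θ) = 1 / (1 + exp(−a(θ − b)))
P_1 = 1/(1+e^{-1.4193}) = 0.8052
P_2 = 1/(1+e^{-1.6589}) = 0.8401
L = (1−P_1) × P_2 = 0.1948 × 0.8401 = 0.16363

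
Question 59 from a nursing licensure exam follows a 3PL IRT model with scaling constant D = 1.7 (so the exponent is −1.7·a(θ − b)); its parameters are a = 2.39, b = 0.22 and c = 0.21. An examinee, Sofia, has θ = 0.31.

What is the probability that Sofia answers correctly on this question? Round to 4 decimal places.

0.6764

P(θ) = c + (1 − c) · 1 / (1 + exp(−D·a(θ − b)))
Exponent: 1.7 × 2.39 × (0.31 − 0.22) = 0.3657
1/(1 + e^{-0.3657}) = 0.5904
P = 0.21 + 0.79 × 0.5904 = 0.6764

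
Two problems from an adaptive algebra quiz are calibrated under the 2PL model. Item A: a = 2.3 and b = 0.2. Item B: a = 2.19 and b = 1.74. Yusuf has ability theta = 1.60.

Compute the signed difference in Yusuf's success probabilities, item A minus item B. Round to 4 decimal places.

P(theta) = 1 / (1 + exp(−a(theta − b)))
P_A = 0.9616
P_B = 0.4239
P_A − P_B = 0.5376

0.5376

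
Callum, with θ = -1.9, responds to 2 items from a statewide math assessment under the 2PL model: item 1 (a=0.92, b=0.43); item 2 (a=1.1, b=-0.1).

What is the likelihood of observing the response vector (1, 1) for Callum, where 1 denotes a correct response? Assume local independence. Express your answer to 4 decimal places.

P(θ) = 1 / (1 + exp(−a(θ − b)))
P_1 = 1/(1+e^{2.1436}) = 0.1049
P_2 = 1/(1+e^{1.9800}) = 0.1213
L = P_1 × P_2 = 0.1049 × 0.1213 = 0.01273

0.0127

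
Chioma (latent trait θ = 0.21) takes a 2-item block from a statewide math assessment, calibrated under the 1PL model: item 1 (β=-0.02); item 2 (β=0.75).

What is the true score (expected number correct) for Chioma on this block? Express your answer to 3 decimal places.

P(θ) = 1 / (1 + exp(−(θ − β)))
P_1 = 1/(1+e^{-0.2300}) = 0.5572
P_2 = 1/(1+e^{0.5400}) = 0.3682
E[score] = 0.5572 + 0.3682 = 0.9254

0.925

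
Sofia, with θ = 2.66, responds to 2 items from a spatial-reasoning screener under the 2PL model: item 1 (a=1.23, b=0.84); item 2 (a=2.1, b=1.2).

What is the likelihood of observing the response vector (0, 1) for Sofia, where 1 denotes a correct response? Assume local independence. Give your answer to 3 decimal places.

P(θ) = 1 / (1 + exp(−a(θ − b)))
P_1 = 1/(1+e^{-2.2386}) = 0.9037
P_2 = 1/(1+e^{-3.0660}) = 0.9555
L = (1−P_1) × P_2 = 0.0963 × 0.9555 = 0.09205

0.092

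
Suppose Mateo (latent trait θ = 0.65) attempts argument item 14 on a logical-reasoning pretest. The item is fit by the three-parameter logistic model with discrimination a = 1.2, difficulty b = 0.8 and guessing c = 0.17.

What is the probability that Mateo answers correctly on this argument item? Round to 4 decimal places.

P(θ) = c + (1 − c) · 1 / (1 + exp(−a(θ − b)))
Exponent: 1.2 × (0.65 − 0.8) = -0.1800
1/(1 + e^{0.1800}) = 0.4551
P = 0.17 + 0.83 × 0.4551 = 0.5478

0.5478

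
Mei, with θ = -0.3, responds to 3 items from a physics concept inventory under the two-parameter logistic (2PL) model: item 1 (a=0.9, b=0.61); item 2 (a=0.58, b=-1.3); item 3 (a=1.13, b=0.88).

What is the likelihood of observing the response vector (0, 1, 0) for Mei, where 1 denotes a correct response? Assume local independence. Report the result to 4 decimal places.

P(θ) = 1 / (1 + exp(−a(θ − b)))
P_1 = 1/(1+e^{0.8190}) = 0.3060
P_2 = 1/(1+e^{-0.5800}) = 0.6411
P_3 = 1/(1+e^{1.3334}) = 0.2086
L = (1−P_1) × P_2 × (1−P_3) = 0.6940 × 0.6411 × 0.7914 = 0.35211

0.3521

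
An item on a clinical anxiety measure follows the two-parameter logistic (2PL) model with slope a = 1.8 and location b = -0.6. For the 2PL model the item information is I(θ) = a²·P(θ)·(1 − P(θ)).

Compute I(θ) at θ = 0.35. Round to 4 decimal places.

0.4202

P = 1/(1+e^{-1.7100}) = 0.8468
P(1−P) = 0.8468 × 0.1532 = 0.1297
I = a² × P(1−P) = 1.8² × 0.1297 = 0.42024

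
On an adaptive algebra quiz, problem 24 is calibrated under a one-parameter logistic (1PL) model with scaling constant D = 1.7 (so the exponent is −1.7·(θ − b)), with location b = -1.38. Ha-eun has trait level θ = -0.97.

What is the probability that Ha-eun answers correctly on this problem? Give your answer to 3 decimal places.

P(θ) = 1 / (1 + exp(−D·(θ − b)))
Exponent: 1.7 × (-0.97 − (-1.38)) = 0.6970
1/(1 + e^{-0.6970}) = 0.6675
P = 0.6675

0.668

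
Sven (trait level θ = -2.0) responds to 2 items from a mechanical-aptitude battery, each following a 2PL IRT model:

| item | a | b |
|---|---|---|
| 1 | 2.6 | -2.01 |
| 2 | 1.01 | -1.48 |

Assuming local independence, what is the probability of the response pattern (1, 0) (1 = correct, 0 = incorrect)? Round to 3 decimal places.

P(θ) = 1 / (1 + exp(−a(θ − b)))
P_1 = 1/(1+e^{-0.0260}) = 0.5065
P_2 = 1/(1+e^{0.5252}) = 0.3716
L = P_1 × (1−P_2) = 0.5065 × 0.6284 = 0.31827

0.318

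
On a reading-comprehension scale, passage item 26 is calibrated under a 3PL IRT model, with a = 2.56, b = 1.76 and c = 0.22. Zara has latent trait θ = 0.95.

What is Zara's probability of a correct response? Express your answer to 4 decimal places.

0.3071

P(θ) = c + (1 − c) · 1 / (1 + exp(−a(θ − b)))
Exponent: 2.56 × (0.95 − 1.76) = -2.0736
1/(1 + e^{2.0736}) = 0.1117
P = 0.22 + 0.78 × 0.1117 = 0.3071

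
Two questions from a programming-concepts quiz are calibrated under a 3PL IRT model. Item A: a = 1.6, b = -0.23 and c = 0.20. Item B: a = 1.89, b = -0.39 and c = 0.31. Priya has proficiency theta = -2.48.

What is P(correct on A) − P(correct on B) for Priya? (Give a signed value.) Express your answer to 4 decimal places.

P(theta) = c + (1 − c) · 1 / (1 + exp(−a(theta − b)))
P_A = 0.2213
P_B = 0.3230
P_A − P_B = -0.1018

-0.1018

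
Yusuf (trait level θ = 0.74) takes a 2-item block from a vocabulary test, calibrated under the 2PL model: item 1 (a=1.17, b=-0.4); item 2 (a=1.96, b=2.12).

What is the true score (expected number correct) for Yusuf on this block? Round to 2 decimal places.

P(θ) = 1 / (1 + exp(−a(θ − b)))
P_1 = 1/(1+e^{-1.3338}) = 0.7915
P_2 = 1/(1+e^{2.7048}) = 0.0627
E[score] = 0.7915 + 0.0627 = 0.8542

0.85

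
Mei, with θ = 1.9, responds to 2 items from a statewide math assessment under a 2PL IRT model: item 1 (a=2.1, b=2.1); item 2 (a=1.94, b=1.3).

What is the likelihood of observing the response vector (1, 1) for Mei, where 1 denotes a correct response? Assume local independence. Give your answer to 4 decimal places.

P(θ) = 1 / (1 + exp(−a(θ − b)))
P_1 = 1/(1+e^{0.4200}) = 0.3965
P_2 = 1/(1+e^{-1.1640}) = 0.7621
L = P_1 × P_2 = 0.3965 × 0.7621 = 0.30217

0.3022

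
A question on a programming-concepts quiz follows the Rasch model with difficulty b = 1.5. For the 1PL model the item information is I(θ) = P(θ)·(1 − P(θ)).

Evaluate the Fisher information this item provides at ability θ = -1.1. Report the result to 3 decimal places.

P = 1/(1+e^{2.6000}) = 0.0691
P(1−P) = 0.0691 × 0.9309 = 0.0644
I = P(1−P) = 0.06436

0.064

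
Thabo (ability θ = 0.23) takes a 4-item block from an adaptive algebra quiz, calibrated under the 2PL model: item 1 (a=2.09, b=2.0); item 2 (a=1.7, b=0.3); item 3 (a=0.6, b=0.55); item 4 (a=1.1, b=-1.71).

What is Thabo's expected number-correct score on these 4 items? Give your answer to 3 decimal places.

1.841

P(θ) = 1 / (1 + exp(−a(θ − b)))
P_1 = 1/(1+e^{3.6993}) = 0.0241
P_2 = 1/(1+e^{0.1190}) = 0.4703
P_3 = 1/(1+e^{0.1920}) = 0.4521
P_4 = 1/(1+e^{-2.1340}) = 0.8942
E[score] = 0.0241 + 0.4703 + 0.4521 + 0.8942 = 1.8407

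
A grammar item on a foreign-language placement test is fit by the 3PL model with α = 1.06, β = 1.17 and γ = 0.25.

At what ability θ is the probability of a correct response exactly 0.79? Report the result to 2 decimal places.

2.06

P(θ) = γ + (1 − γ) · 1 / (1 + exp(−α(θ − β)))
Remove guessing floor: (0.79 − 0.25)/(1 − 0.25) = 0.7200
logit = ln(0.7200/0.2800) = 0.9445
θ = β + logit/(α) = 1.17 + 0.9445/1.0600 = 2.0610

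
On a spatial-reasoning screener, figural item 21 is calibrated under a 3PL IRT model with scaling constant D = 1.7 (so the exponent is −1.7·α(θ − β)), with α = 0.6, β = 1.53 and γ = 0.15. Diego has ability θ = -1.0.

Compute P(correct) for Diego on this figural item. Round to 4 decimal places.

P(θ) = γ + (1 − γ) · 1 / (1 + exp(−D·α(θ − β)))
Exponent: 1.7 × 0.6 × (-1.0 − 1.53) = -2.5806
1/(1 + e^{2.5806}) = 0.0704
P = 0.15 + 0.85 × 0.0704 = 0.2098

0.2098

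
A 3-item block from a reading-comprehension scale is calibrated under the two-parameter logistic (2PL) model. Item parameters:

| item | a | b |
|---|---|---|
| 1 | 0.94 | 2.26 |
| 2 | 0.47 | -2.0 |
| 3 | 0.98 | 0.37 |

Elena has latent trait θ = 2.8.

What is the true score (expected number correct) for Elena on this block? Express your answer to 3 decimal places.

P(θ) = 1 / (1 + exp(−a(θ − b)))
P_1 = 1/(1+e^{-0.5076}) = 0.6242
P_2 = 1/(1+e^{-2.2560}) = 0.9052
P_3 = 1/(1+e^{-2.3814}) = 0.9154
E[score] = 0.6242 + 0.9052 + 0.9154 = 2.4448

2.445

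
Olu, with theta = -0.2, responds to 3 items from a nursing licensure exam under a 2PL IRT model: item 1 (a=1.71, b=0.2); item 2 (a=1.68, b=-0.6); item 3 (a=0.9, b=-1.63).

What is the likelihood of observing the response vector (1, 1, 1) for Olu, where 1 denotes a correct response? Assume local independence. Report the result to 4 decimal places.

P(theta) = 1 / (1 + exp(−a(theta − b)))
P_1 = 1/(1+e^{0.6840}) = 0.3354
P_2 = 1/(1+e^{-0.6720}) = 0.6620
P_3 = 1/(1+e^{-1.2870}) = 0.7836
L = P_1 × P_2 × P_3 = 0.3354 × 0.6620 × 0.7836 = 0.17397

0.1740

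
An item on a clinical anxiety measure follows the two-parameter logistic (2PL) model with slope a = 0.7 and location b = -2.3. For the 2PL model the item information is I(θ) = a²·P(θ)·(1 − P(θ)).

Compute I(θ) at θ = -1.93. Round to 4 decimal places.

0.1205

P = 1/(1+e^{-0.2590}) = 0.5644
P(1−P) = 0.5644 × 0.4356 = 0.2459
I = a² × P(1−P) = 0.7² × 0.2459 = 0.12047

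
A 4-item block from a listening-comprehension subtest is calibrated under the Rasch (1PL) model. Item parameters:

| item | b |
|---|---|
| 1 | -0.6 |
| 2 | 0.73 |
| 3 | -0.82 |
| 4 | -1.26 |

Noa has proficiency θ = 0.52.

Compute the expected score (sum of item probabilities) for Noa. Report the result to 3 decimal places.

2.850

P(θ) = 1 / (1 + exp(−(θ − b)))
P_1 = 1/(1+e^{-1.1200}) = 0.7540
P_2 = 1/(1+e^{0.2100}) = 0.4477
P_3 = 1/(1+e^{-1.3400}) = 0.7925
P_4 = 1/(1+e^{-1.7800}) = 0.8557
E[score] = 0.7540 + 0.4477 + 0.7925 + 0.8557 = 2.8499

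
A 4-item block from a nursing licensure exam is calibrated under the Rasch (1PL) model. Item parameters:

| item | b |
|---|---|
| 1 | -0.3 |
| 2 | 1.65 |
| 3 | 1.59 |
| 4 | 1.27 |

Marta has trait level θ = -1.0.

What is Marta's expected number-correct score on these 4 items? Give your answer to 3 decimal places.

P(θ) = 1 / (1 + exp(−(θ − b)))
P_1 = 1/(1+e^{0.7000}) = 0.3318
P_2 = 1/(1+e^{2.6500}) = 0.0660
P_3 = 1/(1+e^{2.5900}) = 0.0698
P_4 = 1/(1+e^{2.2700}) = 0.0936
E[score] = 0.3318 + 0.0660 + 0.0698 + 0.0936 = 0.5612

0.561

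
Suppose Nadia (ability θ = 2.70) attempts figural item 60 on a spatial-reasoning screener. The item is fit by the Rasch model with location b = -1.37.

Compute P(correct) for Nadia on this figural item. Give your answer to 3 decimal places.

0.983

P(θ) = 1 / (1 + exp(−(θ − b)))
Exponent: (2.70 − (-1.37)) = 4.0700
1/(1 + e^{-4.0700}) = 0.9832
P = 0.9832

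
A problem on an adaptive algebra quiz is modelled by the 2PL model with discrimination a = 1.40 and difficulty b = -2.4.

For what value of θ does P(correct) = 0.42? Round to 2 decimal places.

P(θ) = 1 / (1 + exp(−a(θ − b)))
logit = ln(0.4200/0.5800) = -0.3228
θ = b + logit/(a) = -2.4 + (-0.3228)/1.4000 = -2.6306

-2.63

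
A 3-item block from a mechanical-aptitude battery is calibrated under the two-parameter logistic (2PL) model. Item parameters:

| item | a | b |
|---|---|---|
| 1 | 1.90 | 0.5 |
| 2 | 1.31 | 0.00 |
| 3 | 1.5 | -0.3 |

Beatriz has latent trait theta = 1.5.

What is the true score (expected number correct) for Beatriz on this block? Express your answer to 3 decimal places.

P(theta) = 1 / (1 + exp(−a(theta − b)))
P_1 = 1/(1+e^{-1.9000}) = 0.8699
P_2 = 1/(1+e^{-1.9650}) = 0.8771
P_3 = 1/(1+e^{-2.7000}) = 0.9370
E[score] = 0.8699 + 0.8771 + 0.9370 = 2.6840

2.684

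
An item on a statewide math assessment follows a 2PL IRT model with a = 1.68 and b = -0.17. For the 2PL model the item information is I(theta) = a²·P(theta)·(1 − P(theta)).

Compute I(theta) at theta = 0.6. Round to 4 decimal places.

0.4767

P = 1/(1+e^{-1.2936}) = 0.7848
P(1−P) = 0.7848 × 0.2152 = 0.1689
I = a² × P(1−P) = 1.68² × 0.1689 = 0.47674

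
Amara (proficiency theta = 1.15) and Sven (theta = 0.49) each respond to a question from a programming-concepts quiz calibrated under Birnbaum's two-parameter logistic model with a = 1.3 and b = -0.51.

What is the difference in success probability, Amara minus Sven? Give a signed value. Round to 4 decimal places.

P(theta) = 1 / (1 + exp(−a(theta − b)))
P(Amara) = 0.8964  [exponent 2.1580]
P(Sven) = 0.7858  [exponent 1.3000]
Difference = 0.8964 − 0.7858 = 0.1106

0.1106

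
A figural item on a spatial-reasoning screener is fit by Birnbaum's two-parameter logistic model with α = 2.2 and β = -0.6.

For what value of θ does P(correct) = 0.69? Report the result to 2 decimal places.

-0.24

P(θ) = 1 / (1 + exp(−α(θ − β)))
logit = ln(0.6900/0.3100) = 0.8001
θ = β + logit/(α) = -0.6 + 0.8001/2.2000 = -0.2363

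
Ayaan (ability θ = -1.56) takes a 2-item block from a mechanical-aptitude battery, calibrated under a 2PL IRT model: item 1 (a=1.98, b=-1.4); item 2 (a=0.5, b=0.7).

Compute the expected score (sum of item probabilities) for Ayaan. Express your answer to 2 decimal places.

P(θ) = 1 / (1 + exp(−a(θ − b)))
P_1 = 1/(1+e^{0.3168}) = 0.4215
P_2 = 1/(1+e^{1.1300}) = 0.2442
E[score] = 0.4215 + 0.2442 = 0.6656

0.67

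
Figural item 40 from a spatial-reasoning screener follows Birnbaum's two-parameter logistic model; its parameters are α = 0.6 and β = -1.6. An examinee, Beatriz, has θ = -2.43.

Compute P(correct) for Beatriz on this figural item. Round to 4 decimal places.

0.3780

P(θ) = 1 / (1 + exp(−α(θ − β)))
Exponent: 0.6 × (-2.43 − (-1.6)) = -0.4980
1/(1 + e^{0.4980}) = 0.3780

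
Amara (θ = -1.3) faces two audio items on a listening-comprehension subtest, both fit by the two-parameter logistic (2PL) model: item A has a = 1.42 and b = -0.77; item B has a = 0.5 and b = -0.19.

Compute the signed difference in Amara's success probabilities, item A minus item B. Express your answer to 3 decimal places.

-0.044

P(θ) = 1 / (1 + exp(−a(θ − b)))
P_A = 0.3203
P_B = 0.3647
P_A − P_B = -0.0445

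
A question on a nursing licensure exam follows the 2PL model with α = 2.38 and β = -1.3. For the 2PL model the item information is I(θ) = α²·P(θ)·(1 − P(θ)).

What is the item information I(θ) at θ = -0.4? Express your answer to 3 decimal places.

P = 1/(1+e^{-2.1420}) = 0.8949
P(1−P) = 0.8949 × 0.1051 = 0.0940
I = α² × P(1−P) = 2.38² × 0.0940 = 0.53268

0.533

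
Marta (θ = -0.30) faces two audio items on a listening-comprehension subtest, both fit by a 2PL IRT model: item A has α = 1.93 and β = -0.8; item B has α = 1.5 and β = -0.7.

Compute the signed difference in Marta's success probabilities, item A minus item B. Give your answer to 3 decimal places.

P(θ) = 1 / (1 + exp(−α(θ − β)))
P_A = 0.7241
P_B = 0.6457
P_A − P_B = 0.0785

0.078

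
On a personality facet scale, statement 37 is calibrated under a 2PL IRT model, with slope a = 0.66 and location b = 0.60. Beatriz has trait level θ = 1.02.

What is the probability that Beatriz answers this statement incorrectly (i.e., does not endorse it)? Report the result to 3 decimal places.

P(θ) = 1 / (1 + exp(−a(θ − b)))
Exponent: 0.66 × (1.02 − 0.60) = 0.2772
1/(1 + e^{-0.2772}) = 0.5689
P(incorrect) = 1 − 0.5689 = 0.4311

0.431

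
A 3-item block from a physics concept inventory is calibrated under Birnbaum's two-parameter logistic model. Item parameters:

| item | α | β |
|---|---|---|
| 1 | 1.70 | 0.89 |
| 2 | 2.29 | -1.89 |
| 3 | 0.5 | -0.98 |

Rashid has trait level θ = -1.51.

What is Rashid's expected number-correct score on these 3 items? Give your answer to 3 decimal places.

1.156

P(θ) = 1 / (1 + exp(−α(θ − β)))
P_1 = 1/(1+e^{4.0800}) = 0.0166
P_2 = 1/(1+e^{-0.8702}) = 0.7048
P_3 = 1/(1+e^{0.2650}) = 0.4341
E[score] = 0.0166 + 0.7048 + 0.4341 = 1.1555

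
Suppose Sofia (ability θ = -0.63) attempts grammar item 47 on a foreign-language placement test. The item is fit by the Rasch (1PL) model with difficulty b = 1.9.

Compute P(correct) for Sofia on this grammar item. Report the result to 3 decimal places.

P(θ) = 1 / (1 + exp(−(θ − b)))
Exponent: (-0.63 − 1.9) = -2.5300
1/(1 + e^{2.5300}) = 0.0738
P = 0.0738

0.074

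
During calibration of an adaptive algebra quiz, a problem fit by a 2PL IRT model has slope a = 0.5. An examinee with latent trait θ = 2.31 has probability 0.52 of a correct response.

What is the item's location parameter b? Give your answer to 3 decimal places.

P(θ) = 1 / (1 + exp(−a(θ − b)))
logit(0.52) = ln(0.52/0.48) = 0.0800
b = θ − logit/(a) = 2.31 − 0.0800/0.5000 = 2.1499

2.150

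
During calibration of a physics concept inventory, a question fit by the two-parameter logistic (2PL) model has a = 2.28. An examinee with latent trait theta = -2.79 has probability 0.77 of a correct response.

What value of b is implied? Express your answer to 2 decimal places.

P(theta) = 1 / (1 + exp(−a(theta − b)))
logit(0.77) = ln(0.77/0.23) = 1.2083
b = theta − logit/(a) = -2.79 − 1.2083/2.2800 = -3.3200

-3.32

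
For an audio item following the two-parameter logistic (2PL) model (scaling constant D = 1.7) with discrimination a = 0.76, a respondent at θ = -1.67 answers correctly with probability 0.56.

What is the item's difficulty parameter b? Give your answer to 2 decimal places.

-1.86

P(θ) = 1 / (1 + exp(−D·a(θ − b)))
logit(0.56) = ln(0.56/0.44) = 0.2412
b = θ − logit/(1.7·a) = -1.67 − 0.2412/1.2920 = -1.8567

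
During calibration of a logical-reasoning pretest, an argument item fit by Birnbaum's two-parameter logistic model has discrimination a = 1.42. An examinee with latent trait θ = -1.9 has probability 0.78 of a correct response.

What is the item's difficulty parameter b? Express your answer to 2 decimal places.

P(θ) = 1 / (1 + exp(−a(θ − b)))
logit(0.78) = ln(0.78/0.22) = 1.2657
b = θ − logit/(a) = -1.9 − 1.2657/1.4200 = -2.7913

-2.79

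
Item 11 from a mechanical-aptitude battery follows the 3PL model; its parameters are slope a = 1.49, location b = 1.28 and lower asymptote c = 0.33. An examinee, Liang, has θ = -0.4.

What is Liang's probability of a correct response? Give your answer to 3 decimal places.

0.381

P(θ) = c + (1 − c) · 1 / (1 + exp(−a(θ − b)))
Exponent: 1.49 × (-0.4 − 1.28) = -2.5032
1/(1 + e^{2.5032}) = 0.0756
P = 0.33 + 0.67 × 0.0756 = 0.3807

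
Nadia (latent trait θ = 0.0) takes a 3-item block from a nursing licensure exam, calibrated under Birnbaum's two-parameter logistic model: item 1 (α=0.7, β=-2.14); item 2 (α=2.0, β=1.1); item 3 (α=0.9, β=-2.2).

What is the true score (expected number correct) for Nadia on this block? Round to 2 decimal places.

P(θ) = 1 / (1 + exp(−α(θ − β)))
P_1 = 1/(1+e^{-1.4980}) = 0.8173
P_2 = 1/(1+e^{2.2000}) = 0.0998
P_3 = 1/(1+e^{-1.9800}) = 0.8787
E[score] = 0.8173 + 0.0998 + 0.8787 = 1.7957

1.80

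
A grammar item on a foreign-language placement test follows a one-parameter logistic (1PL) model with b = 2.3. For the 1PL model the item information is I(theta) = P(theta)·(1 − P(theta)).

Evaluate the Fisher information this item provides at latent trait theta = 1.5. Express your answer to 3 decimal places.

P = 1/(1+e^{0.8000}) = 0.3100
P(1−P) = 0.3100 × 0.6900 = 0.2139
I = P(1−P) = 0.21391

0.214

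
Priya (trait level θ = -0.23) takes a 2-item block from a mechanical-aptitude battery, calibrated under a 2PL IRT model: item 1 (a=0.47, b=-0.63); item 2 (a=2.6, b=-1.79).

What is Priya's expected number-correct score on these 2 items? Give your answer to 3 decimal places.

1.530

P(θ) = 1 / (1 + exp(−a(θ − b)))
P_1 = 1/(1+e^{-0.1880}) = 0.5469
P_2 = 1/(1+e^{-4.0560}) = 0.9830
E[score] = 0.5469 + 0.9830 = 1.5298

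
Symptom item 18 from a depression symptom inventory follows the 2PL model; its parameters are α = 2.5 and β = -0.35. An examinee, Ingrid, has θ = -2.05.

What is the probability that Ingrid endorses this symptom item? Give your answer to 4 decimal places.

0.0141

P(θ) = 1 / (1 + exp(−α(θ − β)))
Exponent: 2.5 × (-2.05 − (-0.35)) = -4.2500
1/(1 + e^{4.2500}) = 0.0141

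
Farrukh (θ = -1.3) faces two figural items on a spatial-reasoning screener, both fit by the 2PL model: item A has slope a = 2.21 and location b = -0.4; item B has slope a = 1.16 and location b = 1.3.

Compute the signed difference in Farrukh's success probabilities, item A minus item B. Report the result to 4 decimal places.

P(θ) = 1 / (1 + exp(−a(θ − b)))
P_A = 0.1204
P_B = 0.0467
P_A − P_B = 0.0737

0.0737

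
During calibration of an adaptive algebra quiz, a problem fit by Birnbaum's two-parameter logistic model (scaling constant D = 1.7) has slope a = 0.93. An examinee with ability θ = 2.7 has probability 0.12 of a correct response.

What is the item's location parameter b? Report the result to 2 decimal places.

P(θ) = 1 / (1 + exp(−D·a(θ − b)))
logit(0.12) = ln(0.12/0.88) = -1.9924
b = θ − logit/(1.7·a) = 2.7 − (-1.9924)/1.5810 = 3.9602

3.96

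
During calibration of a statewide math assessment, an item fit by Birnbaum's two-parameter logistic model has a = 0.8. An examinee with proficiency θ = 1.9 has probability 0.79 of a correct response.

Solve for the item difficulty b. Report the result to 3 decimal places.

0.244

P(θ) = 1 / (1 + exp(−a(θ − b)))
logit(0.79) = ln(0.79/0.21) = 1.3249
b = θ − logit/(a) = 1.9 − 1.3249/0.8000 = 0.2438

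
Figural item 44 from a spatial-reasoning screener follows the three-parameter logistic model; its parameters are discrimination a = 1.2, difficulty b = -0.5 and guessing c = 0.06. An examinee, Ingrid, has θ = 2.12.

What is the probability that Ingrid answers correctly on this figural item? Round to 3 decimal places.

P(θ) = c + (1 − c) · 1 / (1 + exp(−a(θ − b)))
Exponent: 1.2 × (2.12 − (-0.5)) = 3.1440
1/(1 + e^{-3.1440}) = 0.9587
P = 0.06 + 0.94 × 0.9587 = 0.9612

0.961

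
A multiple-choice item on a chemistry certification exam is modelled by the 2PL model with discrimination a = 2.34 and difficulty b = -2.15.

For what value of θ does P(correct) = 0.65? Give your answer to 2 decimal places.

P(θ) = 1 / (1 + exp(−a(θ − b)))
logit = ln(0.6500/0.3500) = 0.6190
θ = b + logit/(a) = -2.15 + 0.6190/2.3400 = -1.8855

-1.89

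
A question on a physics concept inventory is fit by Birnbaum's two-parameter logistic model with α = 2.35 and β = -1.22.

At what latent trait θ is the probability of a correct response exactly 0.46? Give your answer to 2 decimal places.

-1.29

P(θ) = 1 / (1 + exp(−α(θ − β)))
logit = ln(0.4600/0.5400) = -0.1603
θ = β + logit/(α) = -1.22 + (-0.1603)/2.3500 = -1.2882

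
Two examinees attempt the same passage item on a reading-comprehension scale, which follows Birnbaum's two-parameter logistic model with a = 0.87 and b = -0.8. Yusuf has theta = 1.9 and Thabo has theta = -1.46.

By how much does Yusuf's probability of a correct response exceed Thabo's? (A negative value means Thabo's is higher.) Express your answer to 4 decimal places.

0.5526

P(theta) = 1 / (1 + exp(−a(theta − b)))
P(Yusuf) = 0.9129  [exponent 2.3490]
P(Thabo) = 0.3603  [exponent -0.5742]
Difference = 0.9129 − 0.3603 = 0.5526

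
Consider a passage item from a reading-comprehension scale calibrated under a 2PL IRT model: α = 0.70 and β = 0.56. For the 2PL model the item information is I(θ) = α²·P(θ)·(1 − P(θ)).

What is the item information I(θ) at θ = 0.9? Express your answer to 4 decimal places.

P = 1/(1+e^{-0.2380}) = 0.5592
P(1−P) = 0.5592 × 0.4408 = 0.2465
I = α² × P(1−P) = 0.70² × 0.2465 = 0.12078

0.1208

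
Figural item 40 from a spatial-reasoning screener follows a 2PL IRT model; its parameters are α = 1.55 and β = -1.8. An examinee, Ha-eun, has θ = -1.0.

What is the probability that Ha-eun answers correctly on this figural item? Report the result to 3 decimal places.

P(θ) = 1 / (1 + exp(−α(θ − β)))
Exponent: 1.55 × (-1.0 − (-1.8)) = 1.2400
1/(1 + e^{-1.2400}) = 0.7756

0.776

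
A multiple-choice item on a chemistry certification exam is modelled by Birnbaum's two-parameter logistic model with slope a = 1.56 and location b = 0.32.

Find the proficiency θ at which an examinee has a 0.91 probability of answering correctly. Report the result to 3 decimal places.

P(θ) = 1 / (1 + exp(−a(θ − b)))
logit = ln(0.9100/0.0900) = 2.3136
θ = b + logit/(a) = 0.32 + 2.3136/1.5600 = 1.8031

1.803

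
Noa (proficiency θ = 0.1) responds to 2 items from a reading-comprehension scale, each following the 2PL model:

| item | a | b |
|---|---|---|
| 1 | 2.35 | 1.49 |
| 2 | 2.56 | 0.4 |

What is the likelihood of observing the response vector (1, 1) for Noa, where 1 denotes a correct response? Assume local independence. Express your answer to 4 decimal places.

P(θ) = 1 / (1 + exp(−a(θ − b)))
P_1 = 1/(1+e^{3.2665}) = 0.0367
P_2 = 1/(1+e^{0.7680}) = 0.3169
L = P_1 × P_2 = 0.0367 × 0.3169 = 0.01164

0.0116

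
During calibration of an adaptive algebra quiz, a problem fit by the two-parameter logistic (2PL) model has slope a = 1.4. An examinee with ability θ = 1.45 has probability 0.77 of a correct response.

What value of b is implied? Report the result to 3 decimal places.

0.587

P(θ) = 1 / (1 + exp(−a(θ − b)))
logit(0.77) = ln(0.77/0.23) = 1.2083
b = θ − logit/(a) = 1.45 − 1.2083/1.4000 = 0.5869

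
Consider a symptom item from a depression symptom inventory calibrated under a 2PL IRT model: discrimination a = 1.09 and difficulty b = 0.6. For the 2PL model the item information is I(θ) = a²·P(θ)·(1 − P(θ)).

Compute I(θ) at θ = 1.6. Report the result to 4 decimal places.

P = 1/(1+e^{-1.0900}) = 0.7484
P(1−P) = 0.7484 × 0.2516 = 0.1883
I = a² × P(1−P) = 1.09² × 0.1883 = 0.22373

0.2237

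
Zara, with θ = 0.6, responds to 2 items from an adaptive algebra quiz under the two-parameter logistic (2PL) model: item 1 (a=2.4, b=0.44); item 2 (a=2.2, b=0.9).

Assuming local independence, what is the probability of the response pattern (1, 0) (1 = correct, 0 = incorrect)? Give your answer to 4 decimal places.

P(θ) = 1 / (1 + exp(−a(θ − b)))
P_1 = 1/(1+e^{-0.3840}) = 0.5948
P_2 = 1/(1+e^{0.6600}) = 0.3407
L = P_1 × (1−P_2) = 0.5948 × 0.6593 = 0.39215

0.3922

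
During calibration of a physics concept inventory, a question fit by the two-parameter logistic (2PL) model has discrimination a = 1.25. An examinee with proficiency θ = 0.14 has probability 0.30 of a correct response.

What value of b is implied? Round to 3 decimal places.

P(θ) = 1 / (1 + exp(−a(θ − b)))
logit(0.30) = ln(0.30/0.70) = -0.8473
b = θ − logit/(a) = 0.14 − (-0.8473)/1.2500 = 0.8178

0.818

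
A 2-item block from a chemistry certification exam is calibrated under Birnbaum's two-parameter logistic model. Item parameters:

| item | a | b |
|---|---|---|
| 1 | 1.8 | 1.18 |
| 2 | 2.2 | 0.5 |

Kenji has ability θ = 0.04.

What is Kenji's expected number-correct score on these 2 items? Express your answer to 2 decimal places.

0.38

P(θ) = 1 / (1 + exp(−a(θ − b)))
P_1 = 1/(1+e^{2.0520}) = 0.1139
P_2 = 1/(1+e^{1.0120}) = 0.2666
E[score] = 0.1139 + 0.2666 = 0.3804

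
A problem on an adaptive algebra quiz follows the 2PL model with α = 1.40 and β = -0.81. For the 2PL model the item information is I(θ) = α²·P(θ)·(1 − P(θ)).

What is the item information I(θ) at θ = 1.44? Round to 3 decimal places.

P = 1/(1+e^{-3.1500}) = 0.9589
P(1−P) = 0.9589 × 0.0411 = 0.0394
I = α² × P(1−P) = 1.40² × 0.0394 = 0.07723

0.077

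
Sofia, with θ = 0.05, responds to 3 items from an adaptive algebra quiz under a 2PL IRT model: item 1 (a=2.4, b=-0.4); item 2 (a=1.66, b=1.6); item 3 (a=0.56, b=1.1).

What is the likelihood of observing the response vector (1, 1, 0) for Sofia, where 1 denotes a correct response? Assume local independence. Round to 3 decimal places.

P(θ) = 1 / (1 + exp(−a(θ − b)))
P_1 = 1/(1+e^{-1.0800}) = 0.7465
P_2 = 1/(1+e^{2.5730}) = 0.0709
P_3 = 1/(1+e^{0.5880}) = 0.3571
L = P_1 × P_2 × (1−P_3) = 0.7465 × 0.0709 × 0.6429 = 0.03403

0.034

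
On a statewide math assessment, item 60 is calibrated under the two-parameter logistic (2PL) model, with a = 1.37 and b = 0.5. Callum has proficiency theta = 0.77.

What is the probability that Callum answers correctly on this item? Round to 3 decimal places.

P(theta) = 1 / (1 + exp(−a(theta − b)))
Exponent: 1.37 × (0.77 − 0.5) = 0.3699
1/(1 + e^{-0.3699}) = 0.5914

0.591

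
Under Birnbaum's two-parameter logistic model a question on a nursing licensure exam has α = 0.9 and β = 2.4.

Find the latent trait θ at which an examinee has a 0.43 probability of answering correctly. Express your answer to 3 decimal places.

2.087

P(θ) = 1 / (1 + exp(−α(θ − β)))
logit = ln(0.4300/0.5700) = -0.2819
θ = β + logit/(α) = 2.4 + (-0.2819)/0.9000 = 2.0868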